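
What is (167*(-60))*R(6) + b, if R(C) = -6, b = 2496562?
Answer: 2556682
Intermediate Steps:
(167*(-60))*R(6) + b = (167*(-60))*(-6) + 2496562 = -10020*(-6) + 2496562 = 60120 + 2496562 = 2556682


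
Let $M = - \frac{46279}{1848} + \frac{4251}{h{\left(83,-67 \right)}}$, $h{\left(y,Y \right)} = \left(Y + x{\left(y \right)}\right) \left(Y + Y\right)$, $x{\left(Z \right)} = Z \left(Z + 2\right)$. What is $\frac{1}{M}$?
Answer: $- \frac{54076638}{1354473163} \approx -0.039925$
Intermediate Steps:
$x{\left(Z \right)} = Z \left(2 + Z\right)$
$h{\left(y,Y \right)} = 2 Y \left(Y + y \left(2 + y\right)\right)$ ($h{\left(y,Y \right)} = \left(Y + y \left(2 + y\right)\right) \left(Y + Y\right) = \left(Y + y \left(2 + y\right)\right) 2 Y = 2 Y \left(Y + y \left(2 + y\right)\right)$)
$M = - \frac{1354473163}{54076638}$ ($M = - \frac{46279}{1848} + \frac{4251}{2 \left(-67\right) \left(-67 + 83 \left(2 + 83\right)\right)} = \left(-46279\right) \frac{1}{1848} + \frac{4251}{2 \left(-67\right) \left(-67 + 83 \cdot 85\right)} = - \frac{46279}{1848} + \frac{4251}{2 \left(-67\right) \left(-67 + 7055\right)} = - \frac{46279}{1848} + \frac{4251}{2 \left(-67\right) 6988} = - \frac{46279}{1848} + \frac{4251}{-936392} = - \frac{46279}{1848} + 4251 \left(- \frac{1}{936392}\right) = - \frac{46279}{1848} - \frac{4251}{936392} = - \frac{1354473163}{54076638} \approx -25.047$)
$\frac{1}{M} = \frac{1}{- \frac{1354473163}{54076638}} = - \frac{54076638}{1354473163}$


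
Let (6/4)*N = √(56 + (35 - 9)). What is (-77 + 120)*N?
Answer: 86*√82/3 ≈ 259.59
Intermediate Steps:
N = 2*√82/3 (N = 2*√(56 + (35 - 9))/3 = 2*√(56 + 26)/3 = 2*√82/3 ≈ 6.0369)
(-77 + 120)*N = (-77 + 120)*(2*√82/3) = 43*(2*√82/3) = 86*√82/3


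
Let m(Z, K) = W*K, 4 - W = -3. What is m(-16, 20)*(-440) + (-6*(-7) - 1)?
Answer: -61559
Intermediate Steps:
W = 7 (W = 4 - 1*(-3) = 4 + 3 = 7)
m(Z, K) = 7*K
m(-16, 20)*(-440) + (-6*(-7) - 1) = (7*20)*(-440) + (-6*(-7) - 1) = 140*(-440) + (42 - 1) = -61600 + 41 = -61559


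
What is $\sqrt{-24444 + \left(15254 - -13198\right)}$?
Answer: $2 \sqrt{1002} \approx 63.309$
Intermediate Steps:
$\sqrt{-24444 + \left(15254 - -13198\right)} = \sqrt{-24444 + \left(15254 + 13198\right)} = \sqrt{-24444 + 28452} = \sqrt{4008} = 2 \sqrt{1002}$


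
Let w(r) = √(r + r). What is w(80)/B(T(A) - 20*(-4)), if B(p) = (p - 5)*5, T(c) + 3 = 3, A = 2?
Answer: 4*√10/375 ≈ 0.033731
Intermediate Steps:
T(c) = 0 (T(c) = -3 + 3 = 0)
w(r) = √2*√r (w(r) = √(2*r) = √2*√r)
B(p) = -25 + 5*p (B(p) = (-5 + p)*5 = -25 + 5*p)
w(80)/B(T(A) - 20*(-4)) = (√2*√80)/(-25 + 5*(0 - 20*(-4))) = (√2*(4*√5))/(-25 + 5*(0 - 1*(-80))) = (4*√10)/(-25 + 5*(0 + 80)) = (4*√10)/(-25 + 5*80) = (4*√10)/(-25 + 400) = (4*√10)/375 = (4*√10)*(1/375) = 4*√10/375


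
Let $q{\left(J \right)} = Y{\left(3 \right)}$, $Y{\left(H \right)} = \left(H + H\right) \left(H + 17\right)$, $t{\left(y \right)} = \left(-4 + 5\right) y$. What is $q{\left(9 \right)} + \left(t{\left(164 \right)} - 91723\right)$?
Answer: $-91439$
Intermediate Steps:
$t{\left(y \right)} = y$ ($t{\left(y \right)} = 1 y = y$)
$Y{\left(H \right)} = 2 H \left(17 + H\right)$
$q{\left(J \right)} = 120$ ($q{\left(J \right)} = 2 \cdot 3 \left(17 + 3\right) = 2 \cdot 3 \cdot 20 = 120$)
$q{\left(9 \right)} + \left(t{\left(164 \right)} - 91723\right) = 120 + \left(164 - 91723\right) = 120 - 91559 = -91439$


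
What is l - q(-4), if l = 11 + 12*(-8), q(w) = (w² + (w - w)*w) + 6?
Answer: -107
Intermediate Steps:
q(w) = 6 + w² (q(w) = (w² + 0*w) + 6 = (w² + 0) + 6 = w² + 6 = 6 + w²)
l = -85 (l = 11 - 96 = -85)
l - q(-4) = -85 - (6 + (-4)²) = -85 - (6 + 16) = -85 - 1*22 = -85 - 22 = -107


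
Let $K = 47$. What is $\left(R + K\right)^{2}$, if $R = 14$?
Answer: $3721$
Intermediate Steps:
$\left(R + K\right)^{2} = \left(14 + 47\right)^{2} = 61^{2} = 3721$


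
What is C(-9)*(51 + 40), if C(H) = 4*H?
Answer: -3276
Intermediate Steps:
C(-9)*(51 + 40) = (4*(-9))*(51 + 40) = -36*91 = -3276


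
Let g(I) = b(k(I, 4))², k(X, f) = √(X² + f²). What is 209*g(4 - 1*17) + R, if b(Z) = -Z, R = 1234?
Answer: 39899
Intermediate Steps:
g(I) = 16 + I² (g(I) = (-√(I² + 4²))² = (-√(I² + 16))² = (-√(16 + I²))² = 16 + I²)
209*g(4 - 1*17) + R = 209*(16 + (4 - 1*17)²) + 1234 = 209*(16 + (4 - 17)²) + 1234 = 209*(16 + (-13)²) + 1234 = 209*(16 + 169) + 1234 = 209*185 + 1234 = 38665 + 1234 = 39899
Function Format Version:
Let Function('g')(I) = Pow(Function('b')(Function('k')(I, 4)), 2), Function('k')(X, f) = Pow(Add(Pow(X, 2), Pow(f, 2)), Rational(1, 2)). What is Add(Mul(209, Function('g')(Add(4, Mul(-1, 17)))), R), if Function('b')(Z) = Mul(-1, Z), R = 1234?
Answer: 39899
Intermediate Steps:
Function('g')(I) = Add(16, Pow(I, 2)) (Function('g')(I) = Pow(Mul(-1, Pow(Add(Pow(I, 2), Pow(4, 2)), Rational(1, 2))), 2) = Pow(Mul(-1, Pow(Add(Pow(I, 2), 16), Rational(1, 2))), 2) = Pow(Mul(-1, Pow(Add(16, Pow(I, 2)), Rational(1, 2))), 2) = Add(16, Pow(I, 2)))
Add(Mul(209, Function('g')(Add(4, Mul(-1, 17)))), R) = Add(Mul(209, Add(16, Pow(Add(4, Mul(-1, 17)), 2))), 1234) = Add(Mul(209, Add(16, Pow(Add(4, -17), 2))), 1234) = Add(Mul(209, Add(16, Pow(-13, 2))), 1234) = Add(Mul(209, Add(16, 169)), 1234) = Add(Mul(209, 185), 1234) = Add(38665, 1234) = 39899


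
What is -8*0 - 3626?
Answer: -3626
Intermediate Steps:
-8*0 - 3626 = 0 - 3626 = -3626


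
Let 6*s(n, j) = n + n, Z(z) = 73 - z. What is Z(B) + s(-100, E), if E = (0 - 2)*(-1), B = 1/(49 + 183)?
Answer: 27605/696 ≈ 39.662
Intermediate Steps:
B = 1/232 ≈ 0.0043103
E = 2 (E = -2*(-1) = 2)
s(n, j) = n/3 (s(n, j) = (n + n)/6 = (2*n)/6 = n/3)
Z(B) + s(-100, E) = (73 - 1*1/232) + (⅓)*(-100) = (73 - 1/232) - 100/3 = 16935/232 - 100/3 = 27605/696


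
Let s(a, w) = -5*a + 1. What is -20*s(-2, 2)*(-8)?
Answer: 1760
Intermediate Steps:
s(a, w) = 1 - 5*a
-20*s(-2, 2)*(-8) = -20*(1 - 5*(-2))*(-8) = -20*(1 + 10)*(-8) = -20*11*(-8) = -220*(-8) = 1760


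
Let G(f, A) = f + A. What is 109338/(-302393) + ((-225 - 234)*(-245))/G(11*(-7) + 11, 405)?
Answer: 11322846411/34170409 ≈ 331.36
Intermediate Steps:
G(f, A) = A + f
109338/(-302393) + ((-225 - 234)*(-245))/G(11*(-7) + 11, 405) = 109338/(-302393) + ((-225 - 234)*(-245))/(405 + (11*(-7) + 11)) = 109338*(-1/302393) + (-459*(-245))/(405 + (-77 + 11)) = -109338/302393 + 112455/(405 - 66) = -109338/302393 + 112455/339 = -109338/302393 + 112455*(1/339) = -109338/302393 + 37485/113 = 11322846411/34170409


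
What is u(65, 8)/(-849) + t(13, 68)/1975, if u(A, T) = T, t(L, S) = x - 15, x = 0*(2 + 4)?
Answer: -5707/335355 ≈ -0.017018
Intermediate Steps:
x = 0 (x = 0*6 = 0)
t(L, S) = -15 (t(L, S) = 0 - 15 = -15)
u(65, 8)/(-849) + t(13, 68)/1975 = 8/(-849) - 15/1975 = 8*(-1/849) - 15*1/1975 = -8/849 - 3/395 = -5707/335355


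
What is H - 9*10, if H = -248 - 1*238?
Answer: -576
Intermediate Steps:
H = -486 (H = -248 - 238 = -486)
H - 9*10 = -486 - 9*10 = -486 - 90 = -576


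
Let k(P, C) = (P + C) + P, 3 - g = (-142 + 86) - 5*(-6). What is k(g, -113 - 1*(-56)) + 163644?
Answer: 163645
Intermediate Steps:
g = 29 (g = 3 - ((-142 + 86) - 5*(-6)) = 3 - (-56 + 30) = 3 - 1*(-26) = 3 + 26 = 29)
k(P, C) = C + 2*P (k(P, C) = (C + P) + P = C + 2*P)
k(g, -113 - 1*(-56)) + 163644 = ((-113 - 1*(-56)) + 2*29) + 163644 = ((-113 + 56) + 58) + 163644 = (-57 + 58) + 163644 = 1 + 163644 = 163645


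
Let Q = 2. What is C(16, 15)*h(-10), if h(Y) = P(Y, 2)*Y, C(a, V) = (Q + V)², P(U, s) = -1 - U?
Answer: -26010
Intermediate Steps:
C(a, V) = (2 + V)²
h(Y) = Y*(-1 - Y) (h(Y) = (-1 - Y)*Y = Y*(-1 - Y))
C(16, 15)*h(-10) = (2 + 15)²*(-1*(-10)*(1 - 10)) = 17²*(-1*(-10)*(-9)) = 289*(-90) = -26010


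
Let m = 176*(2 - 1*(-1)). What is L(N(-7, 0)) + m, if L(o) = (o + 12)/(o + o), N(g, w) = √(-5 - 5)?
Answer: 1057/2 - 3*I*√10/5 ≈ 528.5 - 1.8974*I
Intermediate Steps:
m = 528 (m = 176*(2 + 1) = 176*3 = 528)
N(g, w) = I*√10 (N(g, w) = √(-10) = I*√10)
L(o) = (12 + o)/(2*o) (L(o) = (12 + o)/((2*o)) = (12 + o)*(1/(2*o)) = (12 + o)/(2*o))
L(N(-7, 0)) + m = (12 + I*√10)/(2*((I*√10))) + 528 = (-I*√10/10)*(12 + I*√10)/2 + 528 = -I*√10*(12 + I*√10)/20 + 528 = 528 - I*√10*(12 + I*√10)/20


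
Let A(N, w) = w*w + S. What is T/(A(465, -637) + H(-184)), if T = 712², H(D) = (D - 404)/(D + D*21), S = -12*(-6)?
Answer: 513027328/410711239 ≈ 1.2491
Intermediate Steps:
S = 72
A(N, w) = 72 + w² (A(N, w) = w*w + 72 = w² + 72 = 72 + w²)
H(D) = (-404 + D)/(22*D) (H(D) = (-404 + D)/(D + 21*D) = (-404 + D)/((22*D)) = (-404 + D)*(1/(22*D)) = (-404 + D)/(22*D))
T = 506944
T/(A(465, -637) + H(-184)) = 506944/((72 + (-637)²) + (1/22)*(-404 - 184)/(-184)) = 506944/((72 + 405769) + (1/22)*(-1/184)*(-588)) = 506944/(405841 + 147/1012) = 506944/(410711239/1012) = 506944*(1012/410711239) = 513027328/410711239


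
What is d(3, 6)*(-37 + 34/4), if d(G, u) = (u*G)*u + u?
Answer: -3249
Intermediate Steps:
d(G, u) = u + G*u**2 (d(G, u) = (G*u)*u + u = G*u**2 + u = u + G*u**2)
d(3, 6)*(-37 + 34/4) = (6*(1 + 3*6))*(-37 + 34/4) = (6*(1 + 18))*(-37 + 34*(1/4)) = (6*19)*(-37 + 17/2) = 114*(-57/2) = -3249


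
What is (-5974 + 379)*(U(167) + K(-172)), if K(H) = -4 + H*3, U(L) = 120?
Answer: 2238000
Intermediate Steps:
K(H) = -4 + 3*H
(-5974 + 379)*(U(167) + K(-172)) = (-5974 + 379)*(120 + (-4 + 3*(-172))) = -5595*(120 + (-4 - 516)) = -5595*(120 - 520) = -5595*(-400) = 2238000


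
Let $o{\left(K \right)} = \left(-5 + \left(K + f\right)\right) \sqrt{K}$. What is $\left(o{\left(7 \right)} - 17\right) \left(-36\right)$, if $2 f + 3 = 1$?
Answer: $612 - 36 \sqrt{7} \approx 516.75$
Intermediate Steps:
$f = -1$ ($f = - \frac{3}{2} + \frac{1}{2} \cdot 1 = - \frac{3}{2} + \frac{1}{2} = -1$)
$o{\left(K \right)} = \sqrt{K} \left(-6 + K\right)$ ($o{\left(K \right)} = \left(-5 + \left(K - 1\right)\right) \sqrt{K} = \left(-5 + \left(-1 + K\right)\right) \sqrt{K} = \left(-6 + K\right) \sqrt{K} = \sqrt{K} \left(-6 + K\right)$)
$\left(o{\left(7 \right)} - 17\right) \left(-36\right) = \left(\sqrt{7} \left(-6 + 7\right) - 17\right) \left(-36\right) = \left(\sqrt{7} \cdot 1 - 17\right) \left(-36\right) = \left(\sqrt{7} - 17\right) \left(-36\right) = \left(-17 + \sqrt{7}\right) \left(-36\right) = 612 - 36 \sqrt{7}$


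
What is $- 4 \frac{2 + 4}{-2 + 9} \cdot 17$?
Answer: $- \frac{408}{7} \approx -58.286$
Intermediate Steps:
$- 4 \frac{2 + 4}{-2 + 9} \cdot 17 = - 4 \cdot \frac{6}{7} \cdot 17 = - 4 \cdot 6 \cdot \frac{1}{7} \cdot 17 = \left(-4\right) \frac{6}{7} \cdot 17 = \left(- \frac{24}{7}\right) 17 = - \frac{408}{7}$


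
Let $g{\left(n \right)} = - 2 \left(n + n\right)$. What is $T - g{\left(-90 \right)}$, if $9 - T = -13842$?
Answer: $13491$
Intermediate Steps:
$g{\left(n \right)} = - 4 n$ ($g{\left(n \right)} = - 2 \cdot 2 n = - 4 n$)
$T = 13851$ ($T = 9 - -13842 = 9 + 13842 = 13851$)
$T - g{\left(-90 \right)} = 13851 - \left(-4\right) \left(-90\right) = 13851 - 360 = 13491$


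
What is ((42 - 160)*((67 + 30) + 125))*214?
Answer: -5605944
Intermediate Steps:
((42 - 160)*((67 + 30) + 125))*214 = -118*(97 + 125)*214 = -118*222*214 = -26196*214 = -5605944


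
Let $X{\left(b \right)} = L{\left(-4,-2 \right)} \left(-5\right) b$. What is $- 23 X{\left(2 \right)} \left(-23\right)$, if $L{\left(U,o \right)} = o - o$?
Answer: $0$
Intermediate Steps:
$L{\left(U,o \right)} = 0$
$X{\left(b \right)} = 0$ ($X{\left(b \right)} = 0 \left(-5\right) b = 0 b = 0$)
$- 23 X{\left(2 \right)} \left(-23\right) = \left(-23\right) 0 \left(-23\right) = 0 \left(-23\right) = 0$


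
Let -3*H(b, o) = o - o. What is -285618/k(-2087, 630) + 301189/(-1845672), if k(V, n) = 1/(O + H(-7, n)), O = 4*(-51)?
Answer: 107540057339195/1845672 ≈ 5.8266e+7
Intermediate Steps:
H(b, o) = 0 (H(b, o) = -(o - o)/3 = -1/3*0 = 0)
O = -204
k(V, n) = -1/204 (k(V, n) = 1/(-204 + 0) = 1/(-204) = -1/204)
-285618/k(-2087, 630) + 301189/(-1845672) = -285618/(-1/204) + 301189/(-1845672) = -285618*(-204) + 301189*(-1/1845672) = 58266072 - 301189/1845672 = 107540057339195/1845672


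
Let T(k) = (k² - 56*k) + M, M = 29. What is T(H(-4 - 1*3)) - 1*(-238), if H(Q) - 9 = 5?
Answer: -321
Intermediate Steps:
H(Q) = 14 (H(Q) = 9 + 5 = 14)
T(k) = 29 + k² - 56*k (T(k) = (k² - 56*k) + 29 = 29 + k² - 56*k)
T(H(-4 - 1*3)) - 1*(-238) = (29 + 14² - 56*14) - 1*(-238) = (29 + 196 - 784) + 238 = -559 + 238 = -321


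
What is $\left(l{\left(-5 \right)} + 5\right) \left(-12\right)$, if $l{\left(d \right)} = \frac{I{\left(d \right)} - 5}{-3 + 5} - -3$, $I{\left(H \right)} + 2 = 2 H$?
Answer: $6$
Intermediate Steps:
$I{\left(H \right)} = -2 + 2 H$
$l{\left(d \right)} = - \frac{1}{2} + d$ ($l{\left(d \right)} = \frac{\left(-2 + 2 d\right) - 5}{-3 + 5} - -3 = \frac{-7 + 2 d}{2} + 3 = \left(-7 + 2 d\right) \frac{1}{2} + 3 = \left(- \frac{7}{2} + d\right) + 3 = - \frac{1}{2} + d$)
$\left(l{\left(-5 \right)} + 5\right) \left(-12\right) = \left(\left(- \frac{1}{2} - 5\right) + 5\right) \left(-12\right) = \left(- \frac{11}{2} + 5\right) \left(-12\right) = \left(- \frac{1}{2}\right) \left(-12\right) = 6$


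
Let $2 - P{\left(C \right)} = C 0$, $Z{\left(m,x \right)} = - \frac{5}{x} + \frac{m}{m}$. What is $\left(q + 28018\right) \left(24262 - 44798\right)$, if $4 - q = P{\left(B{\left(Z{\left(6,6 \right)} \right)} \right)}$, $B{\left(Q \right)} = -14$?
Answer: $-575418720$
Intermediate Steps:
$Z{\left(m,x \right)} = 1 - \frac{5}{x}$ ($Z{\left(m,x \right)} = - \frac{5}{x} + 1 = 1 - \frac{5}{x}$)
$P{\left(C \right)} = 2$ ($P{\left(C \right)} = 2 - C 0 = 2 - 0 = 2 + 0 = 2$)
$q = 2$ ($q = 4 - 2 = 2$)
$\left(q + 28018\right) \left(24262 - 44798\right) = \left(2 + 28018\right) \left(24262 - 44798\right) = 28020 \left(-20536\right) = -575418720$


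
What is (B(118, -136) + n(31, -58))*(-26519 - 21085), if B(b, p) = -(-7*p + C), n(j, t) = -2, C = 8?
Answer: 45795048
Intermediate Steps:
B(b, p) = -8 + 7*p (B(b, p) = -(-7*p + 8) = -(8 - 7*p) = -8 + 7*p)
(B(118, -136) + n(31, -58))*(-26519 - 21085) = ((-8 + 7*(-136)) - 2)*(-26519 - 21085) = ((-8 - 952) - 2)*(-47604) = (-960 - 2)*(-47604) = -962*(-47604) = 45795048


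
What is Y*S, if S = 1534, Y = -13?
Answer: -19942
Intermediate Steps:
Y*S = -13*1534 = -19942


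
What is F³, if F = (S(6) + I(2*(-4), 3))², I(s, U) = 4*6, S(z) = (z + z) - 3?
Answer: 1291467969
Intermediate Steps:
S(z) = -3 + 2*z (S(z) = 2*z - 3 = -3 + 2*z)
I(s, U) = 24
F = 1089 (F = ((-3 + 2*6) + 24)² = ((-3 + 12) + 24)² = (9 + 24)² = 33² = 1089)
F³ = 1089³ = 1291467969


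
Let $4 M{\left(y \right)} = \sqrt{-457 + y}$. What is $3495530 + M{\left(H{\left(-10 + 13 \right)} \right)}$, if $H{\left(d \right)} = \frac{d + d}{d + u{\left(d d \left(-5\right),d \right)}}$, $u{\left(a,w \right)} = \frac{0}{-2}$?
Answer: $3495530 + \frac{i \sqrt{455}}{4} \approx 3.4955 \cdot 10^{6} + 5.3327 i$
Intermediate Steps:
$u{\left(a,w \right)} = 0$ ($u{\left(a,w \right)} = 0 \left(- \frac{1}{2}\right) = 0$)
$H{\left(d \right)} = 2$ ($H{\left(d \right)} = \frac{d + d}{d + 0} = \frac{2 d}{d} = 2$)
$M{\left(y \right)} = \frac{\sqrt{-457 + y}}{4}$
$3495530 + M{\left(H{\left(-10 + 13 \right)} \right)} = 3495530 + \frac{\sqrt{-457 + 2}}{4} = 3495530 + \frac{\sqrt{-455}}{4} = 3495530 + \frac{i \sqrt{455}}{4}$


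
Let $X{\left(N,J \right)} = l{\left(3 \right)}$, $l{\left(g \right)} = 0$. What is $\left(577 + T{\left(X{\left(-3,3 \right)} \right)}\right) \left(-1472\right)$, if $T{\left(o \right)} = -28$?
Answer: $-808128$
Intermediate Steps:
$X{\left(N,J \right)} = 0$
$\left(577 + T{\left(X{\left(-3,3 \right)} \right)}\right) \left(-1472\right) = \left(577 - 28\right) \left(-1472\right) = 549 \left(-1472\right) = -808128$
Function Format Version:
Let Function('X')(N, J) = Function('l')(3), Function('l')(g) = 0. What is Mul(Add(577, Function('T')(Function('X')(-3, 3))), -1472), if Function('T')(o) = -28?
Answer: -808128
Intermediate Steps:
Function('X')(N, J) = 0
Mul(Add(577, Function('T')(Function('X')(-3, 3))), -1472) = Mul(Add(577, -28), -1472) = Mul(549, -1472) = -808128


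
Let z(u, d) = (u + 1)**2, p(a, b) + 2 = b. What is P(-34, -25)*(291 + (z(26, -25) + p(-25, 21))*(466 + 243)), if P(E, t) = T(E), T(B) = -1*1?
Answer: -530623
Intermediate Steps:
p(a, b) = -2 + b
z(u, d) = (1 + u)**2
T(B) = -1
P(E, t) = -1
P(-34, -25)*(291 + (z(26, -25) + p(-25, 21))*(466 + 243)) = -(291 + ((1 + 26)**2 + (-2 + 21))*(466 + 243)) = -(291 + (27**2 + 19)*709) = -(291 + (729 + 19)*709) = -(291 + 748*709) = -(291 + 530332) = -1*530623 = -530623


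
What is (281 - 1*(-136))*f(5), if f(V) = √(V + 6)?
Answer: 417*√11 ≈ 1383.0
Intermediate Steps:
f(V) = √(6 + V)
(281 - 1*(-136))*f(5) = (281 - 1*(-136))*√(6 + 5) = (281 + 136)*√11 = 417*√11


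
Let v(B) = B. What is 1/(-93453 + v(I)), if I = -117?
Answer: -1/93570 ≈ -1.0687e-5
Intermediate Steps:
1/(-93453 + v(I)) = 1/(-93453 - 117) = 1/(-93570) = -1/93570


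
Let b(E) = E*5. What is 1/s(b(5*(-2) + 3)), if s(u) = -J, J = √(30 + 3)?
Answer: -√33/33 ≈ -0.17408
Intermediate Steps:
J = √33 ≈ 5.7446
b(E) = 5*E
s(u) = -√33
1/s(b(5*(-2) + 3)) = 1/(-√33) = -√33/33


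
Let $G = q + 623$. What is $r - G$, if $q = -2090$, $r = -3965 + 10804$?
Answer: $8306$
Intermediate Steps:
$r = 6839$
$G = -1467$ ($G = -2090 + 623 = -1467$)
$r - G = 6839 - -1467 = 6839 + 1467 = 8306$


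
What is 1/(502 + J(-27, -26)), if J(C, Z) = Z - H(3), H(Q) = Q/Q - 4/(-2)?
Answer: 1/473 ≈ 0.0021142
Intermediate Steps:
H(Q) = 3 (H(Q) = 1 - 4*(-½) = 1 + 2 = 3)
J(C, Z) = -3 + Z (J(C, Z) = Z - 1*3 = Z - 3 = -3 + Z)
1/(502 + J(-27, -26)) = 1/(502 + (-3 - 26)) = 1/(502 - 29) = 1/473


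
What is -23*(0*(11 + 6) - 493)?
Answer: 11339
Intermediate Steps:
-23*(0*(11 + 6) - 493) = -23*(0*17 - 493) = -23*(0 - 493) = -23*(-493) = 11339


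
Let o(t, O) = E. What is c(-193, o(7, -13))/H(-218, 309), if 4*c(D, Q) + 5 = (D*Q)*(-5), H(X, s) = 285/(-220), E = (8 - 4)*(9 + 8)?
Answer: -721765/57 ≈ -12663.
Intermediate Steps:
E = 68 (E = 4*17 = 68)
o(t, O) = 68
H(X, s) = -57/44 (H(X, s) = 285*(-1/220) = -57/44)
c(D, Q) = -5/4 - 5*D*Q/4 (c(D, Q) = -5/4 + ((D*Q)*(-5))/4 = -5/4 + (-5*D*Q)/4 = -5/4 - 5*D*Q/4)
c(-193, o(7, -13))/H(-218, 309) = (-5/4 - 5/4*(-193)*68)/(-57/44) = (-5/4 + 16405)*(-44/57) = (65615/4)*(-44/57) = -721765/57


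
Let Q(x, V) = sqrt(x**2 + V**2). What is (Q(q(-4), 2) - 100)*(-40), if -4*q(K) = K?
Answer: 4000 - 40*sqrt(5) ≈ 3910.6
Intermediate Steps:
q(K) = -K/4
Q(x, V) = sqrt(V**2 + x**2)
(Q(q(-4), 2) - 100)*(-40) = (sqrt(2**2 + (-1/4*(-4))**2) - 100)*(-40) = (sqrt(4 + 1**2) - 100)*(-40) = (sqrt(4 + 1) - 100)*(-40) = (sqrt(5) - 100)*(-40) = (-100 + sqrt(5))*(-40) = 4000 - 40*sqrt(5)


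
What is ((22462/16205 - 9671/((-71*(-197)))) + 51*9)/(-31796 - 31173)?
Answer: -104194092204/14272511665615 ≈ -0.0073003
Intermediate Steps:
((22462/16205 - 9671/((-71*(-197)))) + 51*9)/(-31796 - 31173) = ((22462*(1/16205) - 9671/13987) + 459)/(-62969) = ((22462/16205 - 9671*1/13987) + 459)*(-1/62969) = ((22462/16205 - 9671/13987) + 459)*(-1/62969) = (157457439/226659335 + 459)*(-1/62969) = (104194092204/226659335)*(-1/62969) = -104194092204/14272511665615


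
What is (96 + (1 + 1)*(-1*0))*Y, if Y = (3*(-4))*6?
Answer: -6912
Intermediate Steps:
Y = -72 (Y = -12*6 = -72)
(96 + (1 + 1)*(-1*0))*Y = (96 + (1 + 1)*(-1*0))*(-72) = (96 + 2*0)*(-72) = (96 + 0)*(-72) = 96*(-72) = -6912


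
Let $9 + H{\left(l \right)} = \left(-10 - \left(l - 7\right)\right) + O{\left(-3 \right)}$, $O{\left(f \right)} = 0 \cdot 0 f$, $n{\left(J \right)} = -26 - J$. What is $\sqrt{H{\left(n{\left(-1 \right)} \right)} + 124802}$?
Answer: $\sqrt{124815} \approx 353.29$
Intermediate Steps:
$O{\left(f \right)} = 0$ ($O{\left(f \right)} = 0 f = 0$)
$H{\left(l \right)} = -12 - l$ ($H{\left(l \right)} = -9 + \left(\left(-10 - \left(l - 7\right)\right) + 0\right) = -9 + \left(\left(-10 - \left(-7 + l\right)\right) + 0\right) = -9 + \left(\left(-3 - l\right) + 0\right) = -9 - \left(3 + l\right) = -12 - l$)
$\sqrt{H{\left(n{\left(-1 \right)} \right)} + 124802} = \sqrt{\left(-12 - \left(-26 - -1\right)\right) + 124802} = \sqrt{\left(-12 - \left(-26 + 1\right)\right) + 124802} = \sqrt{\left(-12 - -25\right) + 124802} = \sqrt{\left(-12 + 25\right) + 124802} = \sqrt{13 + 124802} = \sqrt{124815}$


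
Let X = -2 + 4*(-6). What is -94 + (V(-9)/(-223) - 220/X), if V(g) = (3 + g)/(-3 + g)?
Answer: -495965/5798 ≈ -85.541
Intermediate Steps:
V(g) = (3 + g)/(-3 + g)
X = -26 (X = -2 - 24 = -26)
-94 + (V(-9)/(-223) - 220/X) = -94 + (((3 - 9)/(-3 - 9))/(-223) - 220/(-26)) = -94 + ((-6/(-12))*(-1/223) - 220*(-1/26)) = -94 + (-1/12*(-6)*(-1/223) + 110/13) = -94 + ((½)*(-1/223) + 110/13) = -94 + (-1/446 + 110/13) = -94 + 49047/5798 = -495965/5798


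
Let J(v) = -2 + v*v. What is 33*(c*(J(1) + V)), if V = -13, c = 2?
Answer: -924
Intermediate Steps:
J(v) = -2 + v²
33*(c*(J(1) + V)) = 33*(2*((-2 + 1²) - 13)) = 33*(2*((-2 + 1) - 13)) = 33*(2*(-1 - 13)) = 33*(2*(-14)) = 33*(-28) = -924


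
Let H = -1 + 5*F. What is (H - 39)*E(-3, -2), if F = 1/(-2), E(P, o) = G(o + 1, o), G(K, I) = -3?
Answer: 255/2 ≈ 127.50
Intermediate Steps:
E(P, o) = -3
F = -½ ≈ -0.50000
H = -7/2 (H = -1 + 5*(-½) = -1 - 5/2 = -7/2 ≈ -3.5000)
(H - 39)*E(-3, -2) = (-7/2 - 39)*(-3) = -85/2*(-3) = 255/2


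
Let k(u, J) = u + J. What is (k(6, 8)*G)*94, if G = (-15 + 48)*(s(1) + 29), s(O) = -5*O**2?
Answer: 1042272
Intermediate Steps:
k(u, J) = J + u
G = 792 (G = (-15 + 48)*(-5*1**2 + 29) = 33*(-5*1 + 29) = 33*(-5 + 29) = 33*24 = 792)
(k(6, 8)*G)*94 = ((8 + 6)*792)*94 = (14*792)*94 = 11088*94 = 1042272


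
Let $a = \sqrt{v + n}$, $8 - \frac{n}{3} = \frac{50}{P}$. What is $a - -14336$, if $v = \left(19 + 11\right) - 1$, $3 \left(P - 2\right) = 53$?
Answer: $14336 + \frac{\sqrt{157943}}{59} \approx 14343.0$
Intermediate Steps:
$P = \frac{59}{3}$ ($P = 2 + \frac{1}{3} \cdot 53 = 2 + \frac{53}{3} = \frac{59}{3} \approx 19.667$)
$n = \frac{966}{59}$ ($n = 24 - 3 \frac{50}{\frac{59}{3}} = 24 - 3 \cdot 50 \cdot \frac{3}{59} = 24 - \frac{450}{59} = \frac{966}{59} \approx 16.373$)
$v = 29$ ($v = 30 - 1 = 29$)
$a = \frac{\sqrt{157943}}{59}$ ($a = \sqrt{29 + \frac{966}{59}} = \sqrt{\frac{2677}{59}} = \frac{\sqrt{157943}}{59} \approx 6.7359$)
$a - -14336 = \frac{\sqrt{157943}}{59} - -14336 = \frac{\sqrt{157943}}{59} + 14336 = 14336 + \frac{\sqrt{157943}}{59}$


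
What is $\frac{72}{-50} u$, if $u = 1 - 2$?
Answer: $\frac{36}{25} \approx 1.44$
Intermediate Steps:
$u = -1$
$\frac{72}{-50} u = \frac{72}{-50} \left(-1\right) = 72 \left(- \frac{1}{50}\right) \left(-1\right) = \left(- \frac{36}{25}\right) \left(-1\right) = \frac{36}{25}$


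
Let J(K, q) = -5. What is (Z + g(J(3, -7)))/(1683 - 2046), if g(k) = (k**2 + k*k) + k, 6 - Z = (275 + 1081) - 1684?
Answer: -379/363 ≈ -1.0441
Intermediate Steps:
Z = 334 (Z = 6 - ((275 + 1081) - 1684) = 6 - (1356 - 1684) = 6 - 1*(-328) = 6 + 328 = 334)
g(k) = k + 2*k**2 (g(k) = (k**2 + k**2) + k = 2*k**2 + k = k + 2*k**2)
(Z + g(J(3, -7)))/(1683 - 2046) = (334 - 5*(1 + 2*(-5)))/(1683 - 2046) = (334 - 5*(1 - 10))/(-363) = (334 - 5*(-9))*(-1/363) = (334 + 45)*(-1/363) = 379*(-1/363) = -379/363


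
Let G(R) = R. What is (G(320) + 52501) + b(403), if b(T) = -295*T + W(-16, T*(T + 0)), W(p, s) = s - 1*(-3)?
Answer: 96348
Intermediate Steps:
W(p, s) = 3 + s (W(p, s) = s + 3 = 3 + s)
b(T) = 3 + T**2 - 295*T (b(T) = -295*T + (3 + T*(T + 0)) = -295*T + (3 + T*T) = -295*T + (3 + T**2) = 3 + T**2 - 295*T)
(G(320) + 52501) + b(403) = (320 + 52501) + (3 + 403**2 - 295*403) = 52821 + (3 + 162409 - 118885) = 52821 + 43527 = 96348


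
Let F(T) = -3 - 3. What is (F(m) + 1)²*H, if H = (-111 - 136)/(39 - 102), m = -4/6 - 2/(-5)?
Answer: 6175/63 ≈ 98.016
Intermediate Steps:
m = -4/15 (m = -4*⅙ - 2*(-⅕) = -⅔ + ⅖ = -4/15 ≈ -0.26667)
F(T) = -6
H = 247/63 (H = -247/(-63) = -247*(-1/63) = 247/63 ≈ 3.9206)
(F(m) + 1)²*H = (-6 + 1)²*(247/63) = (-5)²*(247/63) = 25*(247/63) = 6175/63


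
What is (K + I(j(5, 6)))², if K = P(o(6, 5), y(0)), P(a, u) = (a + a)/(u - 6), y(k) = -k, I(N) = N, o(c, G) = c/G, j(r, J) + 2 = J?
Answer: 324/25 ≈ 12.960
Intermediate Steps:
j(r, J) = -2 + J
P(a, u) = 2*a/(-6 + u) (P(a, u) = (2*a)/(-6 + u) = 2*a/(-6 + u))
K = -⅖ (K = 2*(6/5)/(-6 - 1*0) = 2*(6*(⅕))/(-6 + 0) = 2*(6/5)/(-6) = 2*(6/5)*(-⅙) = -⅖ ≈ -0.40000)
(K + I(j(5, 6)))² = (-⅖ + (-2 + 6))² = (-⅖ + 4)² = (18/5)² = 324/25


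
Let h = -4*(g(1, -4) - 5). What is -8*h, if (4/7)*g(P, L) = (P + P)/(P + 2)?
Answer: -368/3 ≈ -122.67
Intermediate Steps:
g(P, L) = 7*P/(2*(2 + P)) (g(P, L) = 7*((P + P)/(P + 2))/4 = 7*((2*P)/(2 + P))/4 = 7*(2*P/(2 + P))/4 = 7*P/(2*(2 + P)))
h = 46/3 (h = -4*((7/2)*1/(2 + 1) - 5) = -4*((7/2)*1/3 - 5) = -4*((7/2)*1*(⅓) - 5) = -4*(7/6 - 5) = -4*(-23/6) = 46/3 ≈ 15.333)
-8*h = -8*46/3 = -368/3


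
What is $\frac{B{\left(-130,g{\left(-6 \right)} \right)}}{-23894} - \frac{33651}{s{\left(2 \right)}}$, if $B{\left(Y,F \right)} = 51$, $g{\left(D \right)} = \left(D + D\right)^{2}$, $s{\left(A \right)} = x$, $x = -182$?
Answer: $\frac{15462456}{83629} \approx 184.89$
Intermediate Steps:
$s{\left(A \right)} = -182$
$g{\left(D \right)} = 4 D^{2}$ ($g{\left(D \right)} = \left(2 D\right)^{2} = 4 D^{2}$)
$\frac{B{\left(-130,g{\left(-6 \right)} \right)}}{-23894} - \frac{33651}{s{\left(2 \right)}} = \frac{51}{-23894} - \frac{33651}{-182} = 51 \left(- \frac{1}{23894}\right) - - \frac{33651}{182} = - \frac{51}{23894} + \frac{33651}{182} = \frac{15462456}{83629}$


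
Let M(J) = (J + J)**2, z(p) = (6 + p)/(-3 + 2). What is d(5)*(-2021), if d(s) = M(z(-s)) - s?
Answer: 2021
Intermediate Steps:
z(p) = -6 - p (z(p) = (6 + p)/(-1) = (6 + p)*(-1) = -6 - p)
M(J) = 4*J**2 (M(J) = (2*J)**2 = 4*J**2)
d(s) = -s + 4*(-6 + s)**2 (d(s) = 4*(-6 - (-1)*s)**2 - s = 4*(-6 + s)**2 - s = -s + 4*(-6 + s)**2)
d(5)*(-2021) = (-1*5 + 4*(-6 + 5)**2)*(-2021) = (-5 + 4*(-1)**2)*(-2021) = (-5 + 4*1)*(-2021) = (-5 + 4)*(-2021) = -1*(-2021) = 2021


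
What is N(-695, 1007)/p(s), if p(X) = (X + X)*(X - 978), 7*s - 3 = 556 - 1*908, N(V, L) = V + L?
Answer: 7644/2511055 ≈ 0.0030441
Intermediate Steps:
N(V, L) = L + V
s = -349/7 (s = 3/7 + (556 - 1*908)/7 = 3/7 + (556 - 908)/7 = 3/7 + (1/7)*(-352) = 3/7 - 352/7 = -349/7 ≈ -49.857)
p(X) = 2*X*(-978 + X) (p(X) = (2*X)*(-978 + X) = 2*X*(-978 + X))
N(-695, 1007)/p(s) = (1007 - 695)/((2*(-349/7)*(-978 - 349/7))) = 312/((2*(-349/7)*(-7195/7))) = 312/(5022110/49) = 312*(49/5022110) = 7644/2511055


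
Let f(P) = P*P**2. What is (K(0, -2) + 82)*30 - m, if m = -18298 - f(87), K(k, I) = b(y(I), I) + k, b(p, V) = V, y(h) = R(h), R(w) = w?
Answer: 679201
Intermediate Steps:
y(h) = h
K(k, I) = I + k
f(P) = P**3
m = -676801 (m = -18298 - 1*87**3 = -18298 - 1*658503 = -18298 - 658503 = -676801)
(K(0, -2) + 82)*30 - m = ((-2 + 0) + 82)*30 - 1*(-676801) = (-2 + 82)*30 + 676801 = 80*30 + 676801 = 2400 + 676801 = 679201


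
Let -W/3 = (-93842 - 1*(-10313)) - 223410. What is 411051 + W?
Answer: 1331868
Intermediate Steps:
W = 920817 (W = -3*((-93842 - 1*(-10313)) - 223410) = -3*((-93842 + 10313) - 223410) = -3*(-83529 - 223410) = -3*(-306939) = 920817)
411051 + W = 411051 + 920817 = 1331868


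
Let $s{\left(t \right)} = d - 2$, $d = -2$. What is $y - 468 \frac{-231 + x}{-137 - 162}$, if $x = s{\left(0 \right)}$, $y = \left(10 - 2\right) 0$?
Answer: $- \frac{8460}{23} \approx -367.83$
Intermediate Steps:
$y = 0$ ($y = 8 \cdot 0 = 0$)
$s{\left(t \right)} = -4$ ($s{\left(t \right)} = -2 - 2 = -4$)
$x = -4$
$y - 468 \frac{-231 + x}{-137 - 162} = 0 - 468 \frac{-231 - 4}{-137 - 162} = 0 - 468 \left(- \frac{235}{-299}\right) = 0 - 468 \left(\left(-235\right) \left(- \frac{1}{299}\right)\right) = 0 - \frac{8460}{23} = - \frac{8460}{23}$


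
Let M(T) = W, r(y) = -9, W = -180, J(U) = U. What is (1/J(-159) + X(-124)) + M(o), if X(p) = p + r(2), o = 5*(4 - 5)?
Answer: -49768/159 ≈ -313.01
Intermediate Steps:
o = -5 (o = 5*(-1) = -5)
M(T) = -180
X(p) = -9 + p (X(p) = p - 9 = -9 + p)
(1/J(-159) + X(-124)) + M(o) = (1/(-159) + (-9 - 124)) - 180 = (-1/159 - 133) - 180 = -21148/159 - 180 = -49768/159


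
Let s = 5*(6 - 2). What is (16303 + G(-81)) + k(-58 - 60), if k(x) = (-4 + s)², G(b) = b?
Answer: 16478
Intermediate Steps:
s = 20 (s = 5*4 = 20)
k(x) = 256 (k(x) = (-4 + 20)² = 16² = 256)
(16303 + G(-81)) + k(-58 - 60) = (16303 - 81) + 256 = 16222 + 256 = 16478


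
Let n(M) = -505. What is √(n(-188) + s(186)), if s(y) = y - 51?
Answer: I*√370 ≈ 19.235*I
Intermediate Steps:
s(y) = -51 + y
√(n(-188) + s(186)) = √(-505 + (-51 + 186)) = √(-505 + 135) = √(-370) = I*√370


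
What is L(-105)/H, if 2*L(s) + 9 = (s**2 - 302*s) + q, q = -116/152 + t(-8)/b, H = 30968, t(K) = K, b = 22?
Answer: 17858997/25889248 ≈ 0.68982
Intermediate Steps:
q = -471/418 (q = -116/152 - 8/22 = -116*1/152 - 8*1/22 = -29/38 - 4/11 = -471/418 ≈ -1.1268)
L(s) = -4233/836 + s**2/2 - 151*s (L(s) = -9/2 + ((s**2 - 302*s) - 471/418)/2 = -9/2 + (-471/418 + s**2 - 302*s)/2 = -9/2 + (-471/836 + s**2/2 - 151*s) = -4233/836 + s**2/2 - 151*s)
L(-105)/H = (-4233/836 + (1/2)*(-105)**2 - 151*(-105))/30968 = (-4233/836 + (1/2)*11025 + 15855)*(1/30968) = (-4233/836 + 11025/2 + 15855)*(1/30968) = (17858997/836)*(1/30968) = 17858997/25889248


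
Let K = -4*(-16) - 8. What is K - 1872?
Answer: -1816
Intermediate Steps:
K = 56 (K = 64 - 8 = 56)
K - 1872 = 56 - 1872 = -1816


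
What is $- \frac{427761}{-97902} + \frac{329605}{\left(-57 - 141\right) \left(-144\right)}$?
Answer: $\frac{823431673}{51692256} \approx 15.93$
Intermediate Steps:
$- \frac{427761}{-97902} + \frac{329605}{\left(-57 - 141\right) \left(-144\right)} = \left(-427761\right) \left(- \frac{1}{97902}\right) + \frac{329605}{\left(-198\right) \left(-144\right)} = \frac{15843}{3626} + \frac{329605}{28512} = \frac{823431673}{51692256}$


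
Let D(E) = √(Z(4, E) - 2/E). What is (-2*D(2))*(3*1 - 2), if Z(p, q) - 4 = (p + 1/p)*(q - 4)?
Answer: -I*√22 ≈ -4.6904*I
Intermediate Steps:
Z(p, q) = 4 + (-4 + q)*(p + 1/p) (Z(p, q) = 4 + (p + 1/p)*(q - 4) = 4 + (p + 1/p)*(-4 + q) = 4 + (-4 + q)*(p + 1/p))
D(E) = √(-13 - 2/E + 17*E/4) (D(E) = √((-4 + E + 4*(4 - 4*4 + 4*E))/4 - 2/E) = √((-4 + E + 4*(4 - 16 + 4*E))/4 - 2/E) = √((-4 + E + 4*(-12 + 4*E))/4 - 2/E) = √((-4 + E + (-48 + 16*E))/4 - 2/E) = √((-52 + 17*E)/4 - 2/E) = √((-13 + 17*E/4) - 2/E) = √(-13 - 2/E + 17*E/4))
(-2*D(2))*(3*1 - 2) = (-√(-52 - 8/2 + 17*2))*(3*1 - 2) = (-√(-52 - 8*½ + 34))*(3 - 2) = -√(-52 - 4 + 34)*1 = -√(-22)*1 = -I*√22*1 = -I*√22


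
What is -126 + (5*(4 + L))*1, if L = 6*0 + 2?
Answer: -96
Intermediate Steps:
L = 2 (L = 0 + 2 = 2)
-126 + (5*(4 + L))*1 = -126 + (5*(4 + 2))*1 = -126 + (5*6)*1 = -126 + 30*1 = -126 + 30 = -96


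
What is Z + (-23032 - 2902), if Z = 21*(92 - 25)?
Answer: -24527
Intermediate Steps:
Z = 1407 (Z = 21*67 = 1407)
Z + (-23032 - 2902) = 1407 + (-23032 - 2902) = 1407 - 25934 = -24527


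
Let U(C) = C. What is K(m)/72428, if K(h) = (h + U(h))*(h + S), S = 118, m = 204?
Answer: 32844/18107 ≈ 1.8139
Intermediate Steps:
K(h) = 2*h*(118 + h) (K(h) = (h + h)*(h + 118) = (2*h)*(118 + h) = 2*h*(118 + h))
K(m)/72428 = (2*204*(118 + 204))/72428 = (2*204*322)*(1/72428) = 131376*(1/72428) = 32844/18107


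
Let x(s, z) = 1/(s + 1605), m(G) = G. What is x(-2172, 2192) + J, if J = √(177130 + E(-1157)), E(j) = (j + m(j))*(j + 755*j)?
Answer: -1/567 + √2024214418 ≈ 44991.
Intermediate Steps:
E(j) = 1512*j² (E(j) = (j + j)*(j + 755*j) = (2*j)*(756*j) = 1512*j²)
x(s, z) = 1/(1605 + s)
J = √2024214418 (J = √(177130 + 1512*(-1157)²) = √(177130 + 1512*1338649) = √(177130 + 2024037288) = √2024214418 ≈ 44991.)
x(-2172, 2192) + J = 1/(1605 - 2172) + √2024214418 = 1/(-567) + √2024214418 = -1/567 + √2024214418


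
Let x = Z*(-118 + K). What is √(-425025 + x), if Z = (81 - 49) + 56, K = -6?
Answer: I*√435937 ≈ 660.25*I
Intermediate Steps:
Z = 88 (Z = 32 + 56 = 88)
x = -10912 (x = 88*(-118 - 6) = 88*(-124) = -10912)
√(-425025 + x) = √(-425025 - 10912) = √(-435937) = I*√435937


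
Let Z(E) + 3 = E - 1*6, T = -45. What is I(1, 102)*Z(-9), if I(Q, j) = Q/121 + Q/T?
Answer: 152/605 ≈ 0.25124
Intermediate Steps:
I(Q, j) = -76*Q/5445 (I(Q, j) = Q/121 + Q/(-45) = Q*(1/121) + Q*(-1/45) = Q/121 - Q/45 = -76*Q/5445)
Z(E) = -9 + E (Z(E) = -3 + (E - 1*6) = -3 + (E - 6) = -3 + (-6 + E) = -9 + E)
I(1, 102)*Z(-9) = (-76/5445*1)*(-9 - 9) = -76/5445*(-18) = 152/605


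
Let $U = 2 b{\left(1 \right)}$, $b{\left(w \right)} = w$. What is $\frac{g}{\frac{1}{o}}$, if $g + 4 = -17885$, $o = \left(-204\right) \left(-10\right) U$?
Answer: $-72987120$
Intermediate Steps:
$U = 2$ ($U = 2 \cdot 1 = 2$)
$o = 4080$ ($o = \left(-204\right) \left(-10\right) 2 = 2040 \cdot 2 = 4080$)
$g = -17889$ ($g = -4 - 17885 = -17889$)
$\frac{g}{\frac{1}{o}} = - \frac{17889}{\frac{1}{4080}} = - 17889 \frac{1}{\frac{1}{4080}} = \left(-17889\right) 4080 = -72987120$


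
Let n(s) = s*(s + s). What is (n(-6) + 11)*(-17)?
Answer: -1411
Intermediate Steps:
n(s) = 2*s² (n(s) = s*(2*s) = 2*s²)
(n(-6) + 11)*(-17) = (2*(-6)² + 11)*(-17) = (2*36 + 11)*(-17) = (72 + 11)*(-17) = 83*(-17) = -1411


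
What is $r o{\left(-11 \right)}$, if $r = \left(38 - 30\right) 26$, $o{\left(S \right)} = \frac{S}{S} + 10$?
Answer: $2288$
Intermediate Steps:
$o{\left(S \right)} = 11$ ($o{\left(S \right)} = 1 + 10 = 11$)
$r = 208$ ($r = 8 \cdot 26 = 208$)
$r o{\left(-11 \right)} = 208 \cdot 11 = 2288$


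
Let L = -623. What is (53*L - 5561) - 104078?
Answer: -142658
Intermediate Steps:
(53*L - 5561) - 104078 = (53*(-623) - 5561) - 104078 = (-33019 - 5561) - 104078 = -38580 - 104078 = -142658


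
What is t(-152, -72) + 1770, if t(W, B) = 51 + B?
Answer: 1749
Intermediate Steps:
t(-152, -72) + 1770 = (51 - 72) + 1770 = -21 + 1770 = 1749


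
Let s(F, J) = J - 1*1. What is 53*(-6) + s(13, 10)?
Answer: -309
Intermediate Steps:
s(F, J) = -1 + J (s(F, J) = J - 1 = -1 + J)
53*(-6) + s(13, 10) = 53*(-6) + (-1 + 10) = -318 + 9 = -309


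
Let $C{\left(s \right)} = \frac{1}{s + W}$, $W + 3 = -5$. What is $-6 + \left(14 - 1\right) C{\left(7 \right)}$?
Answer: $-19$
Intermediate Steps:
$W = -8$ ($W = -3 - 5 = -8$)
$C{\left(s \right)} = \frac{1}{-8 + s}$ ($C{\left(s \right)} = \frac{1}{s - 8} = \frac{1}{-8 + s}$)
$-6 + \left(14 - 1\right) C{\left(7 \right)} = -6 + \frac{14 - 1}{-8 + 7} = -6 + \frac{14 - 1}{-1} = -6 + 13 \left(-1\right) = -6 - 13 = -19$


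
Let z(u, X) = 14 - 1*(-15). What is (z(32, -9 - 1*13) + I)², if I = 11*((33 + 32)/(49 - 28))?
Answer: 1752976/441 ≈ 3975.0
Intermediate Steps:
z(u, X) = 29 (z(u, X) = 14 + 15 = 29)
I = 715/21 (I = 11*(65/21) = 715/21 ≈ 34.048)
(z(32, -9 - 1*13) + I)² = (29 + 715/21)² = (1324/21)² = 1752976/441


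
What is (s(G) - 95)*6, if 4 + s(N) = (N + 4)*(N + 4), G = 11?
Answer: 756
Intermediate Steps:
s(N) = -4 + (4 + N)**2 (s(N) = -4 + (N + 4)*(N + 4) = -4 + (4 + N)*(4 + N) = -4 + (4 + N)**2)
(s(G) - 95)*6 = ((-4 + (4 + 11)**2) - 95)*6 = ((-4 + 15**2) - 95)*6 = ((-4 + 225) - 95)*6 = (221 - 95)*6 = 126*6 = 756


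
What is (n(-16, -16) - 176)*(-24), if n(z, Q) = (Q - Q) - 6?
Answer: 4368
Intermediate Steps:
n(z, Q) = -6 (n(z, Q) = 0 - 6 = -6)
(n(-16, -16) - 176)*(-24) = (-6 - 176)*(-24) = -182*(-24) = 4368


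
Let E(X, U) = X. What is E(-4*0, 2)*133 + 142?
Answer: 142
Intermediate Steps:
E(-4*0, 2)*133 + 142 = -4*0*133 + 142 = 0*133 + 142 = 0 + 142 = 142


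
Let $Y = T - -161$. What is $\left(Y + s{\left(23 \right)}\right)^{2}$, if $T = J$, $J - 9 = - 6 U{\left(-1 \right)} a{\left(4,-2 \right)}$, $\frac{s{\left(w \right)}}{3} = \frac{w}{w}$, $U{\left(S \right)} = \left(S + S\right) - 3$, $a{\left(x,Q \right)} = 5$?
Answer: $104329$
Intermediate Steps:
$U{\left(S \right)} = -3 + 2 S$ ($U{\left(S \right)} = 2 S - 3 = -3 + 2 S$)
$s{\left(w \right)} = 3$ ($s{\left(w \right)} = 3 \frac{w}{w} = 3 \cdot 1 = 3$)
$J = 159$ ($J = 9 + - 6 \left(-3 + 2 \left(-1\right)\right) 5 = 9 + - 6 \left(-3 - 2\right) 5 = 9 + \left(-6\right) \left(-5\right) 5 = 9 + 30 \cdot 5 = 9 + 150 = 159$)
$T = 159$
$Y = 320$ ($Y = 159 - -161 = 159 + 161 = 320$)
$\left(Y + s{\left(23 \right)}\right)^{2} = \left(320 + 3\right)^{2} = 323^{2} = 104329$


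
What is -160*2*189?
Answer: -60480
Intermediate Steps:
-160*2*189 = -32*10*189 = -320*189 = -60480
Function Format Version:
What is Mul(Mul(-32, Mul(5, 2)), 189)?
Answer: -60480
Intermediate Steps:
Mul(Mul(-32, Mul(5, 2)), 189) = Mul(Mul(-32, 10), 189) = Mul(-320, 189) = -60480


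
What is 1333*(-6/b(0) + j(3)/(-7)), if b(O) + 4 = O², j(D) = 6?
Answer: 11997/14 ≈ 856.93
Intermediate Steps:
b(O) = -4 + O²
1333*(-6/b(0) + j(3)/(-7)) = 1333*(-6/(-4 + 0²) + 6/(-7)) = 1333*(-6/(-4 + 0) + 6*(-⅐)) = 1333*(-6/(-4) - 6/7) = 1333*(-6*(-¼) - 6/7) = 1333*(3/2 - 6/7) = 1333*(9/14) = 11997/14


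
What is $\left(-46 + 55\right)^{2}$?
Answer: $81$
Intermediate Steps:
$\left(-46 + 55\right)^{2} = 9^{2} = 81$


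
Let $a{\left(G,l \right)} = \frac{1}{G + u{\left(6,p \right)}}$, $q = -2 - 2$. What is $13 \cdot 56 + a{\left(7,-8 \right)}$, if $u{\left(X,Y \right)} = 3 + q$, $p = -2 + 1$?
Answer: $\frac{4369}{6} \approx 728.17$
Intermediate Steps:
$p = -1$
$q = -4$
$u{\left(X,Y \right)} = -1$ ($u{\left(X,Y \right)} = 3 - 4 = -1$)
$a{\left(G,l \right)} = \frac{1}{-1 + G}$ ($a{\left(G,l \right)} = \frac{1}{G - 1} = \frac{1}{-1 + G}$)
$13 \cdot 56 + a{\left(7,-8 \right)} = 13 \cdot 56 + \frac{1}{-1 + 7} = 728 + \frac{1}{6} = \frac{4369}{6}$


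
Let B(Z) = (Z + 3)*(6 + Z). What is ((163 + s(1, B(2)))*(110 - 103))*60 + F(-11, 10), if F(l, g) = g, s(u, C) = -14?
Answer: 62590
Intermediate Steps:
B(Z) = (3 + Z)*(6 + Z)
((163 + s(1, B(2)))*(110 - 103))*60 + F(-11, 10) = ((163 - 14)*(110 - 103))*60 + 10 = (149*7)*60 + 10 = 1043*60 + 10 = 62580 + 10 = 62590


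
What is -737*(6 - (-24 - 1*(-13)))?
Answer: -12529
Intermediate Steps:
-737*(6 - (-24 - 1*(-13))) = -737*(6 - (-24 + 13)) = -737*(6 - 1*(-11)) = -737*(6 + 11) = -737*17 = -12529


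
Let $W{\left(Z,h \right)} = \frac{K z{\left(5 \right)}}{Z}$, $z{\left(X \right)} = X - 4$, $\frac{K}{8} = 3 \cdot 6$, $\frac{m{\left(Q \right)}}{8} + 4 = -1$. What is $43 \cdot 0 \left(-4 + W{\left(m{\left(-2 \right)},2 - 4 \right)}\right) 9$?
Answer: $0$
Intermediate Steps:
$m{\left(Q \right)} = -40$ ($m{\left(Q \right)} = -32 + 8 \left(-1\right) = -32 - 8 = -40$)
$K = 144$ ($K = 8 \cdot 3 \cdot 6 = 8 \cdot 18 = 144$)
$z{\left(X \right)} = -4 + X$ ($z{\left(X \right)} = X - 4 = -4 + X$)
$W{\left(Z,h \right)} = \frac{144}{Z}$ ($W{\left(Z,h \right)} = \frac{144 \left(-4 + 5\right)}{Z} = \frac{144 \cdot 1}{Z} = \frac{144}{Z}$)
$43 \cdot 0 \left(-4 + W{\left(m{\left(-2 \right)},2 - 4 \right)}\right) 9 = 43 \cdot 0 \left(-4 + \frac{144}{-40}\right) 9 = 43 \cdot 0 \left(-4 + 144 \left(- \frac{1}{40}\right)\right) 9 = 43 \cdot 0 \left(-4 - \frac{18}{5}\right) 9 = 43 \cdot 0 \left(- \frac{38}{5}\right) 9 = 43 \cdot 0 \cdot 9 = 0 \cdot 9 = 0$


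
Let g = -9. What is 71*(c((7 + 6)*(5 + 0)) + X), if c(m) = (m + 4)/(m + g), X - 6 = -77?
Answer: -277397/56 ≈ -4953.5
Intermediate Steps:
X = -71 (X = 6 - 77 = -71)
c(m) = (4 + m)/(-9 + m) (c(m) = (m + 4)/(m - 9) = (4 + m)/(-9 + m))
71*(c((7 + 6)*(5 + 0)) + X) = 71*((4 + (7 + 6)*(5 + 0))/(-9 + (7 + 6)*(5 + 0)) - 71) = 71*((4 + 13*5)/(-9 + 13*5) - 71) = 71*((4 + 65)/(-9 + 65) - 71) = 71*(69/56 - 71) = 71*(-3907/56) = -277397/56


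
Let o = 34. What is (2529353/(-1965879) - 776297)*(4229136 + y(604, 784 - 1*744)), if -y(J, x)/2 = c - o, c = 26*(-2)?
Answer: -6454382885448084128/1965879 ≈ -3.2832e+12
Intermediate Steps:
c = -52
y(J, x) = 172 (y(J, x) = -2*(-52 - 1*34) = -2*(-52 - 34) = -2*(-86) = 172)
(2529353/(-1965879) - 776297)*(4229136 + y(604, 784 - 1*744)) = (2529353/(-1965879) - 776297)*(4229136 + 172) = (2529353*(-1/1965879) - 776297)*4229308 = (-2529353/1965879 - 776297)*4229308 = -1526108499416/1965879*4229308 = -6454382885448084128/1965879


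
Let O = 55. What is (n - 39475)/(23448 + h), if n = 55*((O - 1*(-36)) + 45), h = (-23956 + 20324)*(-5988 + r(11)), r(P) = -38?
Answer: -6399/4381976 ≈ -0.0014603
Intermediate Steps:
h = 21886432 (h = (-23956 + 20324)*(-5988 - 38) = -3632*(-6026) = 21886432)
n = 7480 (n = 55*((55 - 1*(-36)) + 45) = 55*((55 + 36) + 45) = 55*(91 + 45) = 55*136 = 7480)
(n - 39475)/(23448 + h) = (7480 - 39475)/(23448 + 21886432) = -31995/21909880 = -31995*1/21909880 = -6399/4381976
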